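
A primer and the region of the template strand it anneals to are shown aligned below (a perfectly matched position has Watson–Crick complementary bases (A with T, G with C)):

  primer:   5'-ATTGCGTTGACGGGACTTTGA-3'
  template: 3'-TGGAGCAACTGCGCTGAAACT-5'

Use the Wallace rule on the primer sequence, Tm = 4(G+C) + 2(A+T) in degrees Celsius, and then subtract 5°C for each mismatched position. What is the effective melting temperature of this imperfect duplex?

42°C

Primer base counts: A=4, T=7, G=7, C=3 → A+T=11, G+C=10
Perfect-match Tm = 2(11) + 4(10) = 22 + 40 = 62°C
Mismatches (positions where the bases are not complementary): 4 (at positions 2, 3, 4, 13)
Effective Tm = 62 − 4×5 = 62 − 20 = 42°C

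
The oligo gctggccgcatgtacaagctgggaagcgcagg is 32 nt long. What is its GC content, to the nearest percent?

66%

Counting bases: A=7, G=13, C=8, T=4
G+C = 13 + 8 = 21 out of 32 bases
%GC = 21/32 × 100 = 65.62% ≈ 66%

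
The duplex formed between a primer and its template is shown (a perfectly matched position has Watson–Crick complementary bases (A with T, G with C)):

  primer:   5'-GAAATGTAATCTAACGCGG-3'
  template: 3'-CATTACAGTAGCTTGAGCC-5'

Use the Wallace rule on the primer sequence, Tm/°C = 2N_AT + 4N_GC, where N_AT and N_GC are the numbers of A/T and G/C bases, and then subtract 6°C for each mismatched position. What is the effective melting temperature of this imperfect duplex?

Primer base counts: A=7, T=4, G=5, C=3 → A+T=11, G+C=8
Perfect-match Tm = 2(11) + 4(8) = 22 + 32 = 54°C
Mismatches (positions where the bases are not complementary): 4 (at positions 2, 8, 12, 16)
Effective Tm = 54 − 4×6 = 54 − 24 = 30°C

30°C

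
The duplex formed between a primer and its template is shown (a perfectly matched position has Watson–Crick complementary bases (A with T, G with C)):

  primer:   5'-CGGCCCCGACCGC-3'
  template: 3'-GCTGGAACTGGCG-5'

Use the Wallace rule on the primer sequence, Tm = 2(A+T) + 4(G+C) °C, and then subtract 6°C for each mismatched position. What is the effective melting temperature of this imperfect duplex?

Primer base counts: A=1, T=0, G=4, C=8 → A+T=1, G+C=12
Perfect-match Tm = 2(1) + 4(12) = 2 + 48 = 50°C
Mismatches (positions where the bases are not complementary): 3 (at positions 3, 6, 7)
Effective Tm = 50 − 3×6 = 50 − 18 = 32°C

32°C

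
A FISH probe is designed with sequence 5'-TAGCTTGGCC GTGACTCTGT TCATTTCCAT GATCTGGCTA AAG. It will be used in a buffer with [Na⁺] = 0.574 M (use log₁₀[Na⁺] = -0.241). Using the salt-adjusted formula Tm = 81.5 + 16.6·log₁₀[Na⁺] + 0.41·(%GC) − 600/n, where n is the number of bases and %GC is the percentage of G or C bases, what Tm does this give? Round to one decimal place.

82.6°C

Length n = 43. C=10, A=8, T=15, G=10
G+C = 20, so %GC = 20/43 × 100 = 46.512%
Salt term: 16.6 × (-0.241) = -4.001
GC term: 0.41 × 46.512 = 19.07; length term: −600/43 = −13.953
Tm = 81.5 + (-4.001) + 19.07 − 13.953 = 82.616 → 82.6°C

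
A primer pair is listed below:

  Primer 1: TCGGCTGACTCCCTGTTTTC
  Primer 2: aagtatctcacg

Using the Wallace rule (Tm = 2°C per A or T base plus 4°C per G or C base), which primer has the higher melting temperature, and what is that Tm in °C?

Primer 1, 62°C

Primer 1: A+T=9, G+C=11 → Tm = 2(9)+4(11) = 62°C
Primer 2: A+T=7, G+C=5 → Tm = 2(7)+4(5) = 34°C
62°C vs 34°C → primer 1 is higher.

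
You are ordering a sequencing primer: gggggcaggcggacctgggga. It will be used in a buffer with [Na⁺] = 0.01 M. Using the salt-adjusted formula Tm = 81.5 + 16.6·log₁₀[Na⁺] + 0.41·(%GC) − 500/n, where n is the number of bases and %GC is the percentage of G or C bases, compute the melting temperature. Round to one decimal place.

Length n = 21. T=1, C=4, A=3, G=13
G+C = 17, so %GC = 17/21 × 100 = 80.952%
Salt term: 16.6 × (-2) = -33.2
GC term: 0.41 × 80.952 = 33.19; length term: −500/21 = −23.81
Tm = 81.5 + (-33.2) + 33.19 − 23.81 = 57.68 → 57.7°C

57.7°C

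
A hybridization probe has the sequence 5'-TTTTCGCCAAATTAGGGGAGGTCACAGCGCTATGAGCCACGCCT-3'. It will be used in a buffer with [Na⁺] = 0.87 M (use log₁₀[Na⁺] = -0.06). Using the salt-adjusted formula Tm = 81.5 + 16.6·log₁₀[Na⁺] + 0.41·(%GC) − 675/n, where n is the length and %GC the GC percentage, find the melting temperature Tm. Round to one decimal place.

87.5°C

Length n = 44. T=10, A=10, G=12, C=12
G+C = 24, so %GC = 24/44 × 100 = 54.545%
Salt term: 16.6 × (-0.06) = -0.996
GC term: 0.41 × 54.545 = 22.363; length term: −675/44 = −15.341
Tm = 81.5 + (-0.996) + 22.363 − 15.341 = 87.526 → 87.5°C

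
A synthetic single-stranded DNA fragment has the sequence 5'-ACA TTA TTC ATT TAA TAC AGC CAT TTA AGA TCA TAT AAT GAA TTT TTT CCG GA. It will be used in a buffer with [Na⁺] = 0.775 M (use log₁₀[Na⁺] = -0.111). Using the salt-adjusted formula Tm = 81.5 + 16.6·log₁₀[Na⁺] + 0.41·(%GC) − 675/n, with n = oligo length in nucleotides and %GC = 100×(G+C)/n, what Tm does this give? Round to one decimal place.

Length n = 53. Scanning the sequence gives T=21, C=8, G=5, A=19.
G+C = 13, so %GC = 13/53 × 100 = 24.528%
Salt term: 16.6 × (-0.111) = -1.843
GC term: 0.41 × 24.528 = 10.056; length term: −675/53 = −12.736
Tm = 81.5 + (-1.843) + 10.056 − 12.736 = 76.977 → 77.0°C

77.0°C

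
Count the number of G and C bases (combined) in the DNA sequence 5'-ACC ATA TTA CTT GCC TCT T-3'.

7

T=8, G=1, C=6, A=4
G+C = 1 + 6 = 7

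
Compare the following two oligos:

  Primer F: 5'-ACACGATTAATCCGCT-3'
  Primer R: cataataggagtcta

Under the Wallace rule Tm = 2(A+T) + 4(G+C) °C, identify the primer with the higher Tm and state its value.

Primer F, 46°C

Primer F: A+T=9, G+C=7 → Tm = 2(9)+4(7) = 46°C
Primer R: A+T=10, G+C=5 → Tm = 2(10)+4(5) = 40°C
46°C vs 40°C → primer F is higher.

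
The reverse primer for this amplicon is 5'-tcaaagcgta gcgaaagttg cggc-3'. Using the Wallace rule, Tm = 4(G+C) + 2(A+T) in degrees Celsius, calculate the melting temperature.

74°C

Base counts: G=8, C=5, A=7, T=4
So N_AT = 11 and N_GC = 13.
Tm = 4·13 + 2·11 = 52 + 22 = 74°C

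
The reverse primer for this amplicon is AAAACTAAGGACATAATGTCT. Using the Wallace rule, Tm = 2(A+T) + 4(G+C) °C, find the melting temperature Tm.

54°C

Counting bases: G=3, A=10, T=5, C=3
AT pairs contribute 15, GC pairs contribute 6.
Tm = 4·6 + 2·15 = 24 + 30 = 54°C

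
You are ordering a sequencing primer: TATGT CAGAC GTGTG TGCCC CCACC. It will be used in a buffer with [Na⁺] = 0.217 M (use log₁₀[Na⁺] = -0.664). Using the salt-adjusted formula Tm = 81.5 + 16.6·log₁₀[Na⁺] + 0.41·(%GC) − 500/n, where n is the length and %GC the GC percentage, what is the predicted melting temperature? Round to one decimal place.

75.1°C

Length n = 25. A=4, C=9, G=6, T=6
G+C = 15, so %GC = 15/25 × 100 = 60%
Salt term: 16.6 × (-0.664) = -11.022
GC term: 0.41 × 60 = 24.6; length term: −500/25 = −20
Tm = 81.5 + (-11.022) + 24.6 − 20 = 75.078 → 75.1°C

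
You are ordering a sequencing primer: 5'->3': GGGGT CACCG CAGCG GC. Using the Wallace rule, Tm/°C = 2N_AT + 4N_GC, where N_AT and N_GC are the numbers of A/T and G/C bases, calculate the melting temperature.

Scanning the sequence gives G=8, C=6, T=1, A=2.
A+T = 3, G+C = 14
Tm = 2(3) + 4(14) = 6 + 56 = 62°C

62°C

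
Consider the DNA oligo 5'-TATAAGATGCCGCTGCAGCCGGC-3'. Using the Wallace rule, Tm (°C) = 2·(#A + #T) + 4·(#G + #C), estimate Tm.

Scanning the sequence gives G=7, A=5, T=4, C=7.
So N_AT = 9 and N_GC = 14.
Tm = 4·14 + 2·9 = 56 + 18 = 74°C

74°C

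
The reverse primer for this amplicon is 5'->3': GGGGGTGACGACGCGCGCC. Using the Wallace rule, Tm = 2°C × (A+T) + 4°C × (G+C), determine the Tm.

70°C

Scanning the sequence gives G=10, C=6, T=1, A=2.
AT pairs contribute 3, GC pairs contribute 16.
Tm = 2×3 + 4×16 = 70°C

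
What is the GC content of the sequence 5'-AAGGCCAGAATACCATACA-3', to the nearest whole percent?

Counting bases: C=5, T=2, G=3, A=9
G+C = 3 + 5 = 8 out of 19 bases
%GC = 8/19 × 100 = 42.11% ≈ 42%

42%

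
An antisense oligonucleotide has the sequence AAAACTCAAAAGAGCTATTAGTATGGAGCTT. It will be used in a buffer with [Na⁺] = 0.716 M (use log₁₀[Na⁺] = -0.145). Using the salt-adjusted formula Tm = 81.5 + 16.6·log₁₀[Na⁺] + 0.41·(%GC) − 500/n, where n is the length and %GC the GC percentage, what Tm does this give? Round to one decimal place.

76.2°C

Length n = 31. Scanning the sequence gives C=4, A=13, T=8, G=6.
G+C = 10, so %GC = 10/31 × 100 = 32.258%
Salt term: 16.6 × (-0.145) = -2.407
GC term: 0.41 × 32.258 = 13.226; length term: −500/31 = −16.129
Tm = 81.5 + (-2.407) + 13.226 − 16.129 = 76.19 → 76.2°C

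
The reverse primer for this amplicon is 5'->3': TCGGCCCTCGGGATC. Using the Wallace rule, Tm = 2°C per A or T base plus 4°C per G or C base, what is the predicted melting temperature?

Scanning the sequence gives T=3, C=6, A=1, G=5.
So N_AT = 4 and N_GC = 11.
Tm = 2×4 + 4×11 = 52°C

52°C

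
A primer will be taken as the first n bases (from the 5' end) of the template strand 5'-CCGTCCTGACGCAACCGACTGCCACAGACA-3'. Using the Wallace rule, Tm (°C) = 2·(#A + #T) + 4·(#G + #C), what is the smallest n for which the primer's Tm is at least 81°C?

First 24 bases: CCGTCCTGACGCAACCGACTGCCA → Tm = 80°C (< 81°C)
First 25 bases: CCGTCCTGACGCAACCGACTGCCAC → Tm = 84°C (≥ 81°C)
Since every base adds ≥2°C, Tm only increases with n, so the threshold is first crossed at n = 25.

n = 25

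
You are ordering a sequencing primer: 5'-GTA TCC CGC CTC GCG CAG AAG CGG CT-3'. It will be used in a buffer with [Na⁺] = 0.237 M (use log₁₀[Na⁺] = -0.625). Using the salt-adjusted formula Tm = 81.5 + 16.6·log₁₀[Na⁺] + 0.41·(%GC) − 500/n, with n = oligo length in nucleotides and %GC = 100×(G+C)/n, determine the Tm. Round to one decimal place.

80.3°C

Length n = 26. Base counts: A=4, C=10, G=8, T=4
G+C = 18, so %GC = 18/26 × 100 = 69.231%
Salt term: 16.6 × (-0.625) = -10.375
GC term: 0.41 × 69.231 = 28.385; length term: −500/26 = −19.231
Tm = 81.5 + (-10.375) + 28.385 − 19.231 = 80.279 → 80.3°C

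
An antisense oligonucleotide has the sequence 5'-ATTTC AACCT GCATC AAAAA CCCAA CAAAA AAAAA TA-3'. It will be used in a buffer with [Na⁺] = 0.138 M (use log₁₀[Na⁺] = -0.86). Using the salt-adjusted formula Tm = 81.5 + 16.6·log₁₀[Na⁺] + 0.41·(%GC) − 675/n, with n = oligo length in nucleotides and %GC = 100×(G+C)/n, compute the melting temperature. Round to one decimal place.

Length n = 37. Base counts: T=6, C=9, G=1, A=21
G+C = 10, so %GC = 10/37 × 100 = 27.027%
Salt term: 16.6 × (-0.86) = -14.276
GC term: 0.41 × 27.027 = 11.081; length term: −675/37 = −18.243
Tm = 81.5 + (-14.276) + 11.081 − 18.243 = 60.062 → 60.1°C

60.1°C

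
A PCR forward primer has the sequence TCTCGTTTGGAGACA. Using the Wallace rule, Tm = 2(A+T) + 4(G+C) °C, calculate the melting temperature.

A=3, G=4, C=3, T=5
A+T = 8, G+C = 7
Tm = 2(8) + 4(7) = 16 + 28 = 44°C

44°C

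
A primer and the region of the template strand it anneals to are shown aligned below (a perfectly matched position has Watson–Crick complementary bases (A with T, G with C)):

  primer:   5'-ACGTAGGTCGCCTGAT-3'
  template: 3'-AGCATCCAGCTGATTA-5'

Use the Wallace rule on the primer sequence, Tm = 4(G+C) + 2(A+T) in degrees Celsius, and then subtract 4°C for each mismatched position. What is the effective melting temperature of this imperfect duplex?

Primer base counts: A=3, T=4, G=5, C=4 → A+T=7, G+C=9
Perfect-match Tm = 2(7) + 4(9) = 14 + 36 = 50°C
Mismatches (positions where the bases are not complementary): 3 (at positions 1, 11, 14)
Effective Tm = 50 − 3×4 = 50 − 12 = 38°C

38°C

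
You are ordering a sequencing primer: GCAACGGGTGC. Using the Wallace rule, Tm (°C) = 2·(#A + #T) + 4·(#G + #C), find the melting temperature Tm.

38°C

C=3, G=5, T=1, A=2
A+T = 3, G+C = 8
Tm = 2(3) + 4(8) = 6 + 32 = 38°C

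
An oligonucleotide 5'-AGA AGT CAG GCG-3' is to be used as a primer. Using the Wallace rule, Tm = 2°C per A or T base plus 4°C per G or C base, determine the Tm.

38°C

Counting bases: C=2, T=1, G=5, A=4
So N_AT = 5 and N_GC = 7.
Tm = 4·7 + 2·5 = 28 + 10 = 38°C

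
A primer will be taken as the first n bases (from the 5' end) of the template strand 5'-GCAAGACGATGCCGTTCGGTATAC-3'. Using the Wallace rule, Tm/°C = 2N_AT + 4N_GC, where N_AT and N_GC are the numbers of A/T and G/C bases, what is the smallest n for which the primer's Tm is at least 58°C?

n = 18

First 17 bases: GCAAGACGATGCCGTTC → Tm = 54°C (< 58°C)
First 18 bases: GCAAGACGATGCCGTTCG → Tm = 58°C (≥ 58°C)
Since every base adds ≥2°C, Tm only increases with n, so the threshold is first crossed at n = 18.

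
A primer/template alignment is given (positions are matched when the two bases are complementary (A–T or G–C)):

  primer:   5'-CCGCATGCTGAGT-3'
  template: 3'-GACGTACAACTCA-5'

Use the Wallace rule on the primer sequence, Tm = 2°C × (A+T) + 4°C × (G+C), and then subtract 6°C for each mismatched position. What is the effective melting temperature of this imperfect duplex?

30°C

Primer base counts: A=2, T=3, G=4, C=4 → A+T=5, G+C=8
Perfect-match Tm = 2(5) + 4(8) = 10 + 32 = 42°C
Mismatches (positions where the bases are not complementary): 2 (at positions 2, 8)
Effective Tm = 42 − 2×6 = 42 − 12 = 30°C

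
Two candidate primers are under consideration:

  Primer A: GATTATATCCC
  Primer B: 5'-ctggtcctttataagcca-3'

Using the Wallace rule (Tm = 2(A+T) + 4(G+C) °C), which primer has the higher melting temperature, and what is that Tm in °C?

Primer A: A+T=7, G+C=4 → Tm = 2(7)+4(4) = 30°C
Primer B: A+T=10, G+C=8 → Tm = 2(10)+4(8) = 52°C
30°C vs 52°C → primer B is higher.

Primer B, 52°C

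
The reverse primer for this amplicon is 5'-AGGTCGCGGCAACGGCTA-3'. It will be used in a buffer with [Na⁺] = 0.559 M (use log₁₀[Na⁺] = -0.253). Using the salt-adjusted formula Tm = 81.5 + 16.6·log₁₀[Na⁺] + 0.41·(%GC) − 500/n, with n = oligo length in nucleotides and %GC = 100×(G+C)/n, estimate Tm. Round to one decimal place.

Length n = 18. C=5, T=2, A=4, G=7
G+C = 12, so %GC = 12/18 × 100 = 66.667%
Salt term: 16.6 × (-0.253) = -4.2
GC term: 0.41 × 66.667 = 27.333; length term: −500/18 = −27.778
Tm = 81.5 + (-4.2) + 27.333 − 27.778 = 76.855 → 76.9°C

76.9°C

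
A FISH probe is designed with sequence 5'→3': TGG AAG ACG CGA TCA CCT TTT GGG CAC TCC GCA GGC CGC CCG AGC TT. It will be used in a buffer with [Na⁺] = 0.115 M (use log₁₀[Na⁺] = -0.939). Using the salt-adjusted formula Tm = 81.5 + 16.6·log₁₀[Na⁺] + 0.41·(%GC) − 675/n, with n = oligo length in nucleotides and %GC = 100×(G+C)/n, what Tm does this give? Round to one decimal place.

Length n = 47. C=16, T=9, A=8, G=14
G+C = 30, so %GC = 30/47 × 100 = 63.83%
Salt term: 16.6 × (-0.939) = -15.587
GC term: 0.41 × 63.83 = 26.17; length term: −675/47 = −14.362
Tm = 81.5 + (-15.587) + 26.17 − 14.362 = 77.721 → 77.7°C

77.7°C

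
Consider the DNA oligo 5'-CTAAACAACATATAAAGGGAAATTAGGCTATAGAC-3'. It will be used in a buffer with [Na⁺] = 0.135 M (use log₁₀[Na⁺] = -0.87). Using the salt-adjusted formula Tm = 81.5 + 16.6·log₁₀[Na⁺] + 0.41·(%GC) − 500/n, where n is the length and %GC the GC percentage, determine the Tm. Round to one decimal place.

Length n = 35. A=17, C=5, T=7, G=6
G+C = 11, so %GC = 11/35 × 100 = 31.429%
Salt term: 16.6 × (-0.87) = -14.442
GC term: 0.41 × 31.429 = 12.886; length term: −500/35 = −14.286
Tm = 81.5 + (-14.442) + 12.886 − 14.286 = 65.658 → 65.7°C

65.7°C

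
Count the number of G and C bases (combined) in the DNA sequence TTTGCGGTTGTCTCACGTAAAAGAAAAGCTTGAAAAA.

Scanning the sequence gives T=10, C=5, G=8, A=14.
G+C = 8 + 5 = 13

13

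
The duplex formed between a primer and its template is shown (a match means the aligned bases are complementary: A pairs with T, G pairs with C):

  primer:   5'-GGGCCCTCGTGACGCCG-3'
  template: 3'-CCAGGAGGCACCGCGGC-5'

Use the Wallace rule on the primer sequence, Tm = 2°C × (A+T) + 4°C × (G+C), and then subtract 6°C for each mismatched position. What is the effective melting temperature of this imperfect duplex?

Primer base counts: A=1, T=2, G=7, C=7 → A+T=3, G+C=14
Perfect-match Tm = 2(3) + 4(14) = 6 + 56 = 62°C
Mismatches (positions where the bases are not complementary): 4 (at positions 3, 6, 7, 12)
Effective Tm = 62 − 4×6 = 62 − 24 = 38°C

38°C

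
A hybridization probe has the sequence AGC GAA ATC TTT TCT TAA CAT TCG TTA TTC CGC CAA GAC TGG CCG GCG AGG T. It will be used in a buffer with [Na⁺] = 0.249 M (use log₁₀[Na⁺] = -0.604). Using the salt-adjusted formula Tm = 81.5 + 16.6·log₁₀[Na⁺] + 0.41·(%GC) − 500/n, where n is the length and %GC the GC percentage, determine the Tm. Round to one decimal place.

81.6°C

Length n = 52. Base counts: T=15, C=13, A=12, G=12
G+C = 25, so %GC = 25/52 × 100 = 48.077%
Salt term: 16.6 × (-0.604) = -10.026
GC term: 0.41 × 48.077 = 19.712; length term: −500/52 = −9.615
Tm = 81.5 + (-10.026) + 19.712 − 9.615 = 81.571 → 81.6°C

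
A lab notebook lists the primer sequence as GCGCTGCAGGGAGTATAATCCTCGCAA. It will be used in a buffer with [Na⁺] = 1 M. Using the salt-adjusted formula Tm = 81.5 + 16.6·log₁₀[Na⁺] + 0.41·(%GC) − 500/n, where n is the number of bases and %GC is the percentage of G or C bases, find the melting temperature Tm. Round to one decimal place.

85.8°C

Length n = 27. Base counts: T=5, C=7, A=7, G=8
G+C = 15, so %GC = 15/27 × 100 = 55.556%
Salt term: 16.6 × (0) = 0
GC term: 0.41 × 55.556 = 22.778; length term: −500/27 = −18.519
Tm = 81.5 + (0) + 22.778 − 18.519 = 85.759 → 85.8°C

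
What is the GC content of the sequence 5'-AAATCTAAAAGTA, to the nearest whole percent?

15%

Scanning the sequence gives T=3, A=8, C=1, G=1.
G+C = 1 + 1 = 2 out of 13 bases
%GC = 2/13 × 100 = 15.38% ≈ 15%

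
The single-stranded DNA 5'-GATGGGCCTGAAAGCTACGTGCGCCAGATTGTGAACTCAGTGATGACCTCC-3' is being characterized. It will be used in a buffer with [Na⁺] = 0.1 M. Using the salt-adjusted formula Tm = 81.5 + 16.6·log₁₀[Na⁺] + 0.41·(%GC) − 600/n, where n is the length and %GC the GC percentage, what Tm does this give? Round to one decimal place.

Length n = 51. Counting bases: A=12, G=15, T=11, C=13
G+C = 28, so %GC = 28/51 × 100 = 54.902%
Salt term: 16.6 × (-1) = -16.6
GC term: 0.41 × 54.902 = 22.51; length term: −600/51 = −11.765
Tm = 81.5 + (-16.6) + 22.51 − 11.765 = 75.645 → 75.6°C

75.6°C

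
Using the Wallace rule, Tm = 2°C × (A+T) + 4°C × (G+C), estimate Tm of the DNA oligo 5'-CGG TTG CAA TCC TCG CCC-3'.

60°C

Scanning the sequence gives T=4, C=8, A=2, G=4.
So N_AT = 6 and N_GC = 12.
Tm = 2×6 + 4×12 = 60°C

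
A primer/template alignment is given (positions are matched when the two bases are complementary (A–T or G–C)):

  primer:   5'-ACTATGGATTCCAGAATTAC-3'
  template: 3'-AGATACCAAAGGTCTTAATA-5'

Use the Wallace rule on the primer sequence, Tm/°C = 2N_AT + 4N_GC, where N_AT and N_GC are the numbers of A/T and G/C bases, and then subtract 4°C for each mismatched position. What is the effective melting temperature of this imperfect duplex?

42°C

Primer base counts: A=7, T=6, G=3, C=4 → A+T=13, G+C=7
Perfect-match Tm = 2(13) + 4(7) = 26 + 28 = 54°C
Mismatches (positions where the bases are not complementary): 3 (at positions 1, 8, 20)
Effective Tm = 54 − 3×4 = 54 − 12 = 42°C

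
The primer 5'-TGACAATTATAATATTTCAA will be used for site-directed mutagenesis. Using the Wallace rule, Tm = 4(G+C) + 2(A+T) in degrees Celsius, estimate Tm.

C=2, A=9, G=1, T=8
AT pairs contribute 17, GC pairs contribute 3.
Tm = 2(17) + 4(3) = 34 + 12 = 46°C

46°C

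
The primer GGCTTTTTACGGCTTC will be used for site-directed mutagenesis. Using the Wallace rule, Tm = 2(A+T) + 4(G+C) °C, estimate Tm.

48°C

T=7, A=1, G=4, C=4
A+T = 8, G+C = 8
Tm = 2×8 + 4×8 = 48°C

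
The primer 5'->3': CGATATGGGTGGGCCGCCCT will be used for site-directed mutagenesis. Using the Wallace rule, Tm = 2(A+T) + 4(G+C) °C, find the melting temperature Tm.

C=6, A=2, T=4, G=8
AT pairs contribute 6, GC pairs contribute 14.
Tm = 2(6) + 4(14) = 12 + 56 = 68°C

68°C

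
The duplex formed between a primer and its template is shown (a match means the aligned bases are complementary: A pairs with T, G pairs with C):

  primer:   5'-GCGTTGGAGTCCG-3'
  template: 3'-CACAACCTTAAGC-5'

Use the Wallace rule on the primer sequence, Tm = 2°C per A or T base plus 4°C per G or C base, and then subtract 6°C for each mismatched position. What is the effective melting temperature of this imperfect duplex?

Primer base counts: A=1, T=3, G=6, C=3 → A+T=4, G+C=9
Perfect-match Tm = 2(4) + 4(9) = 8 + 36 = 44°C
Mismatches (positions where the bases are not complementary): 3 (at positions 2, 9, 11)
Effective Tm = 44 − 3×6 = 44 − 18 = 26°C

26°C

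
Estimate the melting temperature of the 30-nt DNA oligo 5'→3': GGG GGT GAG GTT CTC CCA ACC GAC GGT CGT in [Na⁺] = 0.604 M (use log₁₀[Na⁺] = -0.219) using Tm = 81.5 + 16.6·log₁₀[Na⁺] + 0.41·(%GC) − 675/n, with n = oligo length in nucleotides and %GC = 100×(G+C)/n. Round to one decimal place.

82.7°C

Length n = 30. Base counts: G=12, A=4, T=6, C=8
G+C = 20, so %GC = 20/30 × 100 = 66.667%
Salt term: 16.6 × (-0.219) = -3.635
GC term: 0.41 × 66.667 = 27.333; length term: −675/30 = −22.5
Tm = 81.5 + (-3.635) + 27.333 − 22.5 = 82.698 → 82.7°C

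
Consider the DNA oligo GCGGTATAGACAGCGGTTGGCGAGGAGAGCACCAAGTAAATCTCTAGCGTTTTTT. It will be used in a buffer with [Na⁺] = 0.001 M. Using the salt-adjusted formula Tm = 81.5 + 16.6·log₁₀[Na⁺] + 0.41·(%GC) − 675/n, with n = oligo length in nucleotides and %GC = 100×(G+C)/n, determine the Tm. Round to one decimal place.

39.6°C

Length n = 55. Scanning the sequence gives A=14, C=10, G=17, T=14.
G+C = 27, so %GC = 27/55 × 100 = 49.091%
Salt term: 16.6 × (-3) = -49.8
GC term: 0.41 × 49.091 = 20.127; length term: −675/55 = −12.273
Tm = 81.5 + (-49.8) + 20.127 − 12.273 = 39.554 → 39.6°C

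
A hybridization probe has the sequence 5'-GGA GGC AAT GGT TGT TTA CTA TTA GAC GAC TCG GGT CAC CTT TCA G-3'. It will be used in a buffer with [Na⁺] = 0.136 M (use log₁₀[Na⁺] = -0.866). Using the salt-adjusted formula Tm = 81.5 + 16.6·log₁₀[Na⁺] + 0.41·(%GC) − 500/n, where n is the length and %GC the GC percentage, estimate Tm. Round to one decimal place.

Length n = 46. G=13, A=10, C=9, T=14
G+C = 22, so %GC = 22/46 × 100 = 47.826%
Salt term: 16.6 × (-0.866) = -14.376
GC term: 0.41 × 47.826 = 19.609; length term: −500/46 = −10.87
Tm = 81.5 + (-14.376) + 19.609 − 10.87 = 75.863 → 75.9°C

75.9°C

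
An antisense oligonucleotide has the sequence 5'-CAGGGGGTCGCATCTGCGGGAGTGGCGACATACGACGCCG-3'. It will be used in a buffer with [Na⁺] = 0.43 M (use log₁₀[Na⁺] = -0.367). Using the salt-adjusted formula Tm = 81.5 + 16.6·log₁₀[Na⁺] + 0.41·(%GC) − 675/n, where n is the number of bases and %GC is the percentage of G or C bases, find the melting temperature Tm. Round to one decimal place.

87.2°C

Length n = 40. Scanning the sequence gives C=11, A=7, T=5, G=17.
G+C = 28, so %GC = 28/40 × 100 = 70%
Salt term: 16.6 × (-0.367) = -6.092
GC term: 0.41 × 70 = 28.7; length term: −675/40 = −16.875
Tm = 81.5 + (-6.092) + 28.7 − 16.875 = 87.233 → 87.2°C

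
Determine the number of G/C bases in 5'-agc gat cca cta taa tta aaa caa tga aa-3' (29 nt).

8

Base counts: A=15, G=3, C=5, T=6
Total G or C: 3 + 5 = 8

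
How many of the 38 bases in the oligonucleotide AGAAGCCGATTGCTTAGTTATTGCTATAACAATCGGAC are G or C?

Scanning the sequence gives T=11, A=12, C=7, G=8.
Total G or C: 8 + 7 = 15

15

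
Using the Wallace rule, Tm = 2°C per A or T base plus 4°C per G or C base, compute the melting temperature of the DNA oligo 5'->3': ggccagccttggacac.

54°C

G=5, A=3, T=2, C=6
AT pairs contribute 5, GC pairs contribute 11.
Tm = 4·11 + 2·5 = 44 + 10 = 54°C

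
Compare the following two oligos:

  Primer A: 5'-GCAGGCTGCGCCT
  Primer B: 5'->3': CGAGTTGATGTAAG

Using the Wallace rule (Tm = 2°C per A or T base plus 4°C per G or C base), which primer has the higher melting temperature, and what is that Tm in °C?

Primer A, 46°C

Primer A: A+T=3, G+C=10 → Tm = 2(3)+4(10) = 46°C
Primer B: A+T=8, G+C=6 → Tm = 2(8)+4(6) = 40°C
46°C vs 40°C → primer A is higher.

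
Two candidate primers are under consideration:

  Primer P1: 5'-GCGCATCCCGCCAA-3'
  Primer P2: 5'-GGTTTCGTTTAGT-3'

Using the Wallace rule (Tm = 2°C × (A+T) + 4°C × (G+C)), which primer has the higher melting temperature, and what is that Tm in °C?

Primer P1: A+T=4, G+C=10 → Tm = 2(4)+4(10) = 48°C
Primer P2: A+T=8, G+C=5 → Tm = 2(8)+4(5) = 36°C
48°C vs 36°C → primer P1 is higher.

Primer P1, 48°C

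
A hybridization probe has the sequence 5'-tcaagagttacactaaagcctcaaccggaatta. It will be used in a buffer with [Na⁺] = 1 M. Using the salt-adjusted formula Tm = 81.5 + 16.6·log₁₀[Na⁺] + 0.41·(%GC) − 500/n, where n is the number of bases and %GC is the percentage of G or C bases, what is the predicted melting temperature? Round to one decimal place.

82.5°C

Length n = 33. T=7, C=8, G=5, A=13
G+C = 13, so %GC = 13/33 × 100 = 39.394%
Salt term: 16.6 × (0) = 0
GC term: 0.41 × 39.394 = 16.152; length term: −500/33 = −15.152
Tm = 81.5 + (0) + 16.152 − 15.152 = 82.5 → 82.5°C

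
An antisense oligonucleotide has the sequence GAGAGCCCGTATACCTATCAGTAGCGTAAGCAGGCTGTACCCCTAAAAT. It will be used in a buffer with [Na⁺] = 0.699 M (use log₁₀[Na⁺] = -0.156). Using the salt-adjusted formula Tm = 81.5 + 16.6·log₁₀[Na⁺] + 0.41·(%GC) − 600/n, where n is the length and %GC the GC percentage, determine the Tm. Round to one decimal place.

86.7°C

Length n = 49. Scanning the sequence gives T=10, A=15, G=11, C=13.
G+C = 24, so %GC = 24/49 × 100 = 48.98%
Salt term: 16.6 × (-0.156) = -2.59
GC term: 0.41 × 48.98 = 20.082; length term: −600/49 = −12.245
Tm = 81.5 + (-2.59) + 20.082 − 12.245 = 86.747 → 86.7°C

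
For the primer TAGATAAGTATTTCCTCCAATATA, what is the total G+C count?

C=4, A=9, T=9, G=2
G+C = 2 + 4 = 6

6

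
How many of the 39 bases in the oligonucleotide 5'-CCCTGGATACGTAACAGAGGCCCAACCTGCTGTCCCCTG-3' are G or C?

24

Counting bases: C=15, A=8, T=7, G=9
Total G or C: 9 + 15 = 24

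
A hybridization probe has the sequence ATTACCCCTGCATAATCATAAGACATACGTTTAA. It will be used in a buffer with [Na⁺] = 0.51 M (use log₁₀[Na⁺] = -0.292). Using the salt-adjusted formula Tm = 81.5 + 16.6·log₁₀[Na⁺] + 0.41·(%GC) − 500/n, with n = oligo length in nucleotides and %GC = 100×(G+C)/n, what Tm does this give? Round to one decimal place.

Length n = 34. Base counts: T=10, A=13, C=8, G=3
G+C = 11, so %GC = 11/34 × 100 = 32.353%
Salt term: 16.6 × (-0.292) = -4.847
GC term: 0.41 × 32.353 = 13.265; length term: −500/34 = −14.706
Tm = 81.5 + (-4.847) + 13.265 − 14.706 = 75.212 → 75.2°C

75.2°C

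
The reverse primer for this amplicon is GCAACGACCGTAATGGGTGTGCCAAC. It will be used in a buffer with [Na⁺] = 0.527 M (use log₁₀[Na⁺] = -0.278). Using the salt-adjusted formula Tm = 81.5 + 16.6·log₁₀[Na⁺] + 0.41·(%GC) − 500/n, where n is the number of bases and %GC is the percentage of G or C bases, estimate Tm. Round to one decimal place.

Length n = 26. Base counts: A=7, C=7, T=4, G=8
G+C = 15, so %GC = 15/26 × 100 = 57.692%
Salt term: 16.6 × (-0.278) = -4.615
GC term: 0.41 × 57.692 = 23.654; length term: −500/26 = −19.231
Tm = 81.5 + (-4.615) + 23.654 − 19.231 = 81.308 → 81.3°C

81.3°C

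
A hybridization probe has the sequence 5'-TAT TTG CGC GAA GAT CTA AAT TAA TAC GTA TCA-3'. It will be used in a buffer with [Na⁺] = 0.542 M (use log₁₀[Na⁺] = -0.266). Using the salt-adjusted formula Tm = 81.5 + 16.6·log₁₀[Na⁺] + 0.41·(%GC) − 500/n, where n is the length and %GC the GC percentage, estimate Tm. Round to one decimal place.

74.4°C

Length n = 33. Counting bases: G=5, T=11, A=12, C=5
G+C = 10, so %GC = 10/33 × 100 = 30.303%
Salt term: 16.6 × (-0.266) = -4.416
GC term: 0.41 × 30.303 = 12.424; length term: −500/33 = −15.152
Tm = 81.5 + (-4.416) + 12.424 − 15.152 = 74.356 → 74.4°C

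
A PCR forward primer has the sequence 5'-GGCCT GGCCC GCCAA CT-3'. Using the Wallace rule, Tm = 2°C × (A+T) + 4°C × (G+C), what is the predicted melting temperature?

60°C

A=2, T=2, C=8, G=5
AT pairs contribute 4, GC pairs contribute 13.
Tm = 4·13 + 2·4 = 52 + 8 = 60°C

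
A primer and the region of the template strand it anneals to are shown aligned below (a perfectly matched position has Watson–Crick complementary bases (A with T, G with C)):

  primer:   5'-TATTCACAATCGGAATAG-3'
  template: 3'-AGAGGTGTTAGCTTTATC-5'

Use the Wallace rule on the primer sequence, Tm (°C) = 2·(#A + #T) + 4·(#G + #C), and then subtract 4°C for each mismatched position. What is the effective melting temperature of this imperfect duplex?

Primer base counts: A=7, T=5, G=3, C=3 → A+T=12, G+C=6
Perfect-match Tm = 2(12) + 4(6) = 24 + 24 = 48°C
Mismatches (positions where the bases are not complementary): 3 (at positions 2, 4, 13)
Effective Tm = 48 − 3×4 = 48 − 12 = 36°C

36°C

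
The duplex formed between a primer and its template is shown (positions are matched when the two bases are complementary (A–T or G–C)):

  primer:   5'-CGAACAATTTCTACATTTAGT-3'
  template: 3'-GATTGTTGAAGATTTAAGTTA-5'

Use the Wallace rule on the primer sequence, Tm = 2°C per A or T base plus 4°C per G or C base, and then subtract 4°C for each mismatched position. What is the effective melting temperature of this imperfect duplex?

34°C

Primer base counts: A=7, T=8, G=2, C=4 → A+T=15, G+C=6
Perfect-match Tm = 2(15) + 4(6) = 30 + 24 = 54°C
Mismatches (positions where the bases are not complementary): 5 (at positions 2, 8, 14, 18, 20)
Effective Tm = 54 − 5×4 = 54 − 20 = 34°C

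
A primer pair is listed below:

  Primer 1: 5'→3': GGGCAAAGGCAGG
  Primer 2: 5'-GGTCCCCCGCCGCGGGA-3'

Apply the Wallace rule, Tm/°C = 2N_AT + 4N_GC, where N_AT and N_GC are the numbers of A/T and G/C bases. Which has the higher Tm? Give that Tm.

Primer 1: A+T=4, G+C=9 → Tm = 2(4)+4(9) = 44°C
Primer 2: A+T=2, G+C=15 → Tm = 2(2)+4(15) = 64°C
44°C vs 64°C → primer 2 is higher.

Primer 2, 64°C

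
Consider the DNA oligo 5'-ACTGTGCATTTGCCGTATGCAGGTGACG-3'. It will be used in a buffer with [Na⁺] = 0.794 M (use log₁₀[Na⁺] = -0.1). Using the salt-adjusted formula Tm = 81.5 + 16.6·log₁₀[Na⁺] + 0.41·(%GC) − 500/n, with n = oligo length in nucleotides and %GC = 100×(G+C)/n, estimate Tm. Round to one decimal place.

83.9°C

Length n = 28. Scanning the sequence gives A=5, T=8, C=6, G=9.
G+C = 15, so %GC = 15/28 × 100 = 53.571%
Salt term: 16.6 × (-0.1) = -1.66
GC term: 0.41 × 53.571 = 21.964; length term: −500/28 = −17.857
Tm = 81.5 + (-1.66) + 21.964 − 17.857 = 83.947 → 83.9°C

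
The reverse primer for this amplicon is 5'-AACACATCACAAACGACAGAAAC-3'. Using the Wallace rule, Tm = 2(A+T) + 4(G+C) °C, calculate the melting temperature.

64°C

Scanning the sequence gives A=13, C=7, T=1, G=2.
A+T = 14, G+C = 9
Tm = 2(14) + 4(9) = 28 + 36 = 64°C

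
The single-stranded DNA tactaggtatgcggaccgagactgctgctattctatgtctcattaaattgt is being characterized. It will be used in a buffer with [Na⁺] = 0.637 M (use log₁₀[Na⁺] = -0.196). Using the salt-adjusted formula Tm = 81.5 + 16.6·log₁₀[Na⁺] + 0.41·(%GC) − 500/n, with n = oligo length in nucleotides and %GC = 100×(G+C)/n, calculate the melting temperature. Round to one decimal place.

Length n = 51. Counting bases: T=18, A=12, C=10, G=11
G+C = 21, so %GC = 21/51 × 100 = 41.176%
Salt term: 16.6 × (-0.196) = -3.254
GC term: 0.41 × 41.176 = 16.882; length term: −500/51 = −9.804
Tm = 81.5 + (-3.254) + 16.882 − 9.804 = 85.324 → 85.3°C

85.3°C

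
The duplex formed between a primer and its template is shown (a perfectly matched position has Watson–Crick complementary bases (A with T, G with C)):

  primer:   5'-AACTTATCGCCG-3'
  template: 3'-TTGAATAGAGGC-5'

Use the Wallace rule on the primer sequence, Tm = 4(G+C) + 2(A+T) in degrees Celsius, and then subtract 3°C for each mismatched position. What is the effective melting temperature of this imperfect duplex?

33°C

Primer base counts: A=3, T=3, G=2, C=4 → A+T=6, G+C=6
Perfect-match Tm = 2(6) + 4(6) = 12 + 24 = 36°C
Mismatches (positions where the bases are not complementary): 1 (at position 9)
Effective Tm = 36 − 1×3 = 36 − 3 = 33°C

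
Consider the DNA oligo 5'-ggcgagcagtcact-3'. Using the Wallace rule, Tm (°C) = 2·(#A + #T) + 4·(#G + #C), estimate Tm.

G=5, A=3, C=4, T=2
A+T = 5, G+C = 9
Tm = 4·9 + 2·5 = 36 + 10 = 46°C

46°C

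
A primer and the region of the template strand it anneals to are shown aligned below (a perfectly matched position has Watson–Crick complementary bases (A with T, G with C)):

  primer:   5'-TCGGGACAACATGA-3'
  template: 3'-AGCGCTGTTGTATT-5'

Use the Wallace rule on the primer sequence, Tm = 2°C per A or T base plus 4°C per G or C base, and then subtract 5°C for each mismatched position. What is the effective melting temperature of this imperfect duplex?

Primer base counts: A=5, T=2, G=4, C=3 → A+T=7, G+C=7
Perfect-match Tm = 2(7) + 4(7) = 14 + 28 = 42°C
Mismatches (positions where the bases are not complementary): 2 (at positions 4, 13)
Effective Tm = 42 − 2×5 = 42 − 10 = 32°C

32°C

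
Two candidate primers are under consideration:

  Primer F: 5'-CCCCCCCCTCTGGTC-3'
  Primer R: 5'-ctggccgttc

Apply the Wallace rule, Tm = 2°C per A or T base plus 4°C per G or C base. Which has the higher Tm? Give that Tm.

Primer F: A+T=3, G+C=12 → Tm = 2(3)+4(12) = 54°C
Primer R: A+T=3, G+C=7 → Tm = 2(3)+4(7) = 34°C
54°C vs 34°C → primer F is higher.

Primer F, 54°C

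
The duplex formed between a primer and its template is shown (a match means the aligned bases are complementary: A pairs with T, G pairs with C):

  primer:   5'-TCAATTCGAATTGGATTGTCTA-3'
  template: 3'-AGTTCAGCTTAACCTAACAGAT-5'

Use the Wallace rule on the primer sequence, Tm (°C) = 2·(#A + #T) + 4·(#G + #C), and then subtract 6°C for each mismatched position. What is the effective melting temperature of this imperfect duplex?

52°C

Primer base counts: A=6, T=9, G=4, C=3 → A+T=15, G+C=7
Perfect-match Tm = 2(15) + 4(7) = 30 + 28 = 58°C
Mismatches (positions where the bases are not complementary): 1 (at position 5)
Effective Tm = 58 − 1×6 = 58 − 6 = 52°C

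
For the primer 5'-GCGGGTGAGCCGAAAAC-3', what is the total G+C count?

T=1, C=4, A=5, G=7
Total G or C: 7 + 4 = 11

11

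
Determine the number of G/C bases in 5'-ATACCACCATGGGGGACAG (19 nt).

11

Scanning the sequence gives C=5, A=6, T=2, G=6.
G+C = 6 + 5 = 11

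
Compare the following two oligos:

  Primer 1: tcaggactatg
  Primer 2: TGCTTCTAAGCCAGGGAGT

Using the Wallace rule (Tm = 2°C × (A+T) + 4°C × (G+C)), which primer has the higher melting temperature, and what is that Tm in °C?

Primer 2, 58°C

Primer 1: A+T=6, G+C=5 → Tm = 2(6)+4(5) = 32°C
Primer 2: A+T=9, G+C=10 → Tm = 2(9)+4(10) = 58°C
32°C vs 58°C → primer 2 is higher.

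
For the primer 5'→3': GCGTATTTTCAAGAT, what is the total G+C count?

5

Scanning the sequence gives C=2, A=4, G=3, T=6.
Total G or C: 3 + 2 = 5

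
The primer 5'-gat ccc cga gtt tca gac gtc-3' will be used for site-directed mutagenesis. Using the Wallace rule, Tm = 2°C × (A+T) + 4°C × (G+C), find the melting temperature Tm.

66°C

T=5, A=4, G=5, C=7
So N_AT = 9 and N_GC = 12.
Tm = 2×9 + 4×12 = 66°C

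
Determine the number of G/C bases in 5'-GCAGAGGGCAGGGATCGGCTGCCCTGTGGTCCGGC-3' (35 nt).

Base counts: A=4, G=16, C=10, T=5
Total G or C: 16 + 10 = 26

26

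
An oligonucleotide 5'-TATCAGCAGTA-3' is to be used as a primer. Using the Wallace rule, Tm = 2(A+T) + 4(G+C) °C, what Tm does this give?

Counting bases: C=2, A=4, G=2, T=3
AT pairs contribute 7, GC pairs contribute 4.
Tm = 4·4 + 2·7 = 16 + 14 = 30°C

30°C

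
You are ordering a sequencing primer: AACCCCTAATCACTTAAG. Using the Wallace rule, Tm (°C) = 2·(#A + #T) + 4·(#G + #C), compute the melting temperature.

50°C

Scanning the sequence gives G=1, C=6, T=4, A=7.
So N_AT = 11 and N_GC = 7.
Tm = 4·7 + 2·11 = 28 + 22 = 50°C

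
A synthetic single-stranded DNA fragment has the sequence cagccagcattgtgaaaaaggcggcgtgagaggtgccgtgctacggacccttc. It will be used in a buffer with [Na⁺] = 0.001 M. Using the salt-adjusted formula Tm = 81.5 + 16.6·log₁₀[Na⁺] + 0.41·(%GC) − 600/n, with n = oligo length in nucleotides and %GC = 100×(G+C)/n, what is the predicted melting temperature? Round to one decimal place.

Length n = 53. Base counts: C=14, A=12, T=9, G=18
G+C = 32, so %GC = 32/53 × 100 = 60.377%
Salt term: 16.6 × (-3) = -49.8
GC term: 0.41 × 60.377 = 24.755; length term: −600/53 = −11.321
Tm = 81.5 + (-49.8) + 24.755 − 11.321 = 45.134 → 45.1°C

45.1°C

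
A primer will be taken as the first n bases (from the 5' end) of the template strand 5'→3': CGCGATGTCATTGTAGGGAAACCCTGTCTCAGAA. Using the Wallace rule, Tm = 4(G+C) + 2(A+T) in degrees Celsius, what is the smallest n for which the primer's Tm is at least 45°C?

n = 16

First 15 bases: CGCGATGTCATTGTA → Tm = 44°C (< 45°C)
First 16 bases: CGCGATGTCATTGTAG → Tm = 48°C (≥ 45°C)
Each additional base adds 2°C (A/T) or 4°C (G/C), so Tm is non-decreasing in n; n = 16 is the first length to reach 45°C.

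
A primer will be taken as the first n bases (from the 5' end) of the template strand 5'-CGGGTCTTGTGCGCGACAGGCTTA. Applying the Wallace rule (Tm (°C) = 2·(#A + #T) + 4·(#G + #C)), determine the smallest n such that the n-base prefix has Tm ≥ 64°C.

n = 19

First 18 bases: CGGGTCTTGTGCGCGACA → Tm = 60°C (< 64°C)
First 19 bases: CGGGTCTTGTGCGCGACAG → Tm = 64°C (≥ 64°C)
Each additional base adds 2°C (A/T) or 4°C (G/C), so Tm is non-decreasing in n; n = 19 is the first length to reach 64°C.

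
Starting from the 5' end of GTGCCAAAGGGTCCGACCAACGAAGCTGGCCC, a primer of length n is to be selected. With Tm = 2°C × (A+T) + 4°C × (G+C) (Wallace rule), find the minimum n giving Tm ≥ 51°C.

First 15 bases: GTGCCAAAGGGTCCG → Tm = 50°C (< 51°C)
First 16 bases: GTGCCAAAGGGTCCGA → Tm = 52°C (≥ 51°C)
Since every base adds ≥2°C, Tm only increases with n, so the threshold is first crossed at n = 16.

n = 16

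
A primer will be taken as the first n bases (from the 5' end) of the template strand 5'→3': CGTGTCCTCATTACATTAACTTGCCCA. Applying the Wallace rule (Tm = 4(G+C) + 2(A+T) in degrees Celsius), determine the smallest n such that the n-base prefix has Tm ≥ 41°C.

n = 14

First 13 bases: CGTGTCCTCATTA → Tm = 38°C (< 41°C)
First 14 bases: CGTGTCCTCATTAC → Tm = 42°C (≥ 41°C)
Each additional base adds 2°C (A/T) or 4°C (G/C), so Tm is non-decreasing in n; n = 14 is the first length to reach 41°C.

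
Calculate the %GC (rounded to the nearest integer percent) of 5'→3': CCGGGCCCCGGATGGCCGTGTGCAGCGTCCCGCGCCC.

84%

Base counts: A=2, T=4, C=17, G=14
G+C = 14 + 17 = 31 out of 37 bases
%GC = 31/37 × 100 = 83.78% ≈ 84%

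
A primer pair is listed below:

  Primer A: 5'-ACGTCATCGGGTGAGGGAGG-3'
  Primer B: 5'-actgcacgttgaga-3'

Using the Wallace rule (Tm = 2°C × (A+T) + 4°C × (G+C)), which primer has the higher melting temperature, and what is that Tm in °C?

Primer A: A+T=7, G+C=13 → Tm = 2(7)+4(13) = 66°C
Primer B: A+T=7, G+C=7 → Tm = 2(7)+4(7) = 42°C
66°C vs 42°C → primer A is higher.

Primer A, 66°C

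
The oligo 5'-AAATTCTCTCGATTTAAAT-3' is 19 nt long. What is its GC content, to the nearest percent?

21%

Scanning the sequence gives C=3, T=8, A=7, G=1.
G+C = 1 + 3 = 4 out of 19 bases
%GC = 4/19 × 100 = 21.05% ≈ 21%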